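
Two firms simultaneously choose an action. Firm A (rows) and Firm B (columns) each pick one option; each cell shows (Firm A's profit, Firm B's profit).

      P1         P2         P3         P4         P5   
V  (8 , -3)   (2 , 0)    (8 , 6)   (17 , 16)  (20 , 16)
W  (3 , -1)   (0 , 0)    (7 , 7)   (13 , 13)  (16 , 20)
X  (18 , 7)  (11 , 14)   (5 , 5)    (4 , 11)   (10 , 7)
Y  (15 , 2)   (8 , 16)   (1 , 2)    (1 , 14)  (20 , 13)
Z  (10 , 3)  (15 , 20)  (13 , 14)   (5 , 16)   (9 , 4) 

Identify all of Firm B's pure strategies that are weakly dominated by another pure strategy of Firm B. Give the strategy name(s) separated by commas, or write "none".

P1 is weakly dominated by P2 (V: 0>-3, W: 0>-1, X: 14>7, Y: 16>2, Z: 20>3).
P2 is not dominated — it holds its own against P1 at V (0>-3); P3 at X (14>5); P4 at X (14>11); P5 at X (14>7).
P3 is weakly dominated by P4 (V: 16>6, W: 13>7, X: 11>5, Y: 14>2, Z: 16>14).
P4 is not dominated — it holds its own against P1 at V (16>-3); P2 at V (16>0); P3 at V (16>6); P5 at X (11>7).
P5 is not dominated — it holds its own against P1 at V (16>-3); P2 at V (16>0); P3 at V (16>6); P4 at W (20>13).

P1, P3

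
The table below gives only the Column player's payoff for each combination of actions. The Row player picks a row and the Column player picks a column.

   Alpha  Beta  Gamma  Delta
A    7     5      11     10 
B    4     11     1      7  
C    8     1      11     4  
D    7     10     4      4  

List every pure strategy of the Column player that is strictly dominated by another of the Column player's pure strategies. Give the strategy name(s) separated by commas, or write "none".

none

Alpha: no other strategy beats it everywhere (Beta at A (7>5); Gamma at B (4>1); Delta at C (8>4)).
Beta: no other strategy beats it everywhere (Alpha at B (11>4); Gamma at B (11>1); Delta at B (11>7)).
Nothing dominates Gamma: Alpha at A (11>7); Beta at A (11>5); Delta at A (11>10).
Delta: no other strategy beats it everywhere (Alpha at A (10>7); Beta at A (10>5); Gamma at B (7>1)).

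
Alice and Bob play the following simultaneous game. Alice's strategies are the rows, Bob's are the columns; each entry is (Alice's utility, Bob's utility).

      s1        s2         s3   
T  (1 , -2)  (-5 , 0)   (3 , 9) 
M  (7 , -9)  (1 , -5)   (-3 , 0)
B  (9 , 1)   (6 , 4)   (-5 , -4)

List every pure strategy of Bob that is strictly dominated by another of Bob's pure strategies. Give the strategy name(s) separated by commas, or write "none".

s1

s1 is strictly dominated by s2 (T: 0>-2, M: -5>-9, B: 4>1).
s2 is not dominated — it holds its own against s1 at T (0>-2); s3 at B (4>-4).
Nothing dominates s3: s1 at T (9>-2); s2 at T (9>0).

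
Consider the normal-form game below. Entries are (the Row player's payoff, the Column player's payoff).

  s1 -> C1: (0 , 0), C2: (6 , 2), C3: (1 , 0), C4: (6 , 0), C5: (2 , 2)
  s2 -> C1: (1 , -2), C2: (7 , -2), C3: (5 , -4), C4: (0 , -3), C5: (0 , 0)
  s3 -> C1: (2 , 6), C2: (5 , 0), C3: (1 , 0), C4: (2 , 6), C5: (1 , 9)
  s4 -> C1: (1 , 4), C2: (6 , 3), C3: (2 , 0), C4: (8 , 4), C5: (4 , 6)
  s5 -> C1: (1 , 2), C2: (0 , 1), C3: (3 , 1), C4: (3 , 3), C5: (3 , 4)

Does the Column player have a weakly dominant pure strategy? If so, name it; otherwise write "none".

C5 vs C1: s1: 2>0, s2: 0>-2, s3: 9>6, s4: 6>4, s5: 4>2.
C5 vs C2: s1: 2=2, s2: 0>-2, s3: 9>0, s4: 6>3, s5: 4>1.
C5 vs C3: s1: 2>0, s2: 0>-4, s3: 9>0, s4: 6>0, s5: 4>1.
C5 vs C4: s1: 2>0, s2: 0>-3, s3: 9>6, s4: 6>4, s5: 4>3.
C5 is at least as good as every other strategy against every opponent action, so it is weakly dominant.

C5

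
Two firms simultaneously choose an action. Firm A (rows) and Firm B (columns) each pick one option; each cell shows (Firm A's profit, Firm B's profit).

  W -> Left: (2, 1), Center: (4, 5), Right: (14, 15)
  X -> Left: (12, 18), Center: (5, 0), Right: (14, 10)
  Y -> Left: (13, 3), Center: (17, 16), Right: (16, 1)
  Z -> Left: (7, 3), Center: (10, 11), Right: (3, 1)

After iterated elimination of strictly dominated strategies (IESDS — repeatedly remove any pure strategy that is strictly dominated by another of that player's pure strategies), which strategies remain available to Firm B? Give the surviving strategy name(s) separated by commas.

Center

Row W is eliminated: Y beats it against every remaining column (Left: 13>2, Center: 17>4, Right: 16>14).
For Firm A, Y strictly dominates X on the remaining columns (Left: 13>12, Center: 17>5, Right: 16>14); eliminate X.
Firm A's strategy Z is strictly dominated by Y (Left: 13>7, Center: 17>10, Right: 16>3) and is removed.
Firm B's strategy Left is strictly dominated by Center (Y: 16>3) and is removed.
Column Right is eliminated: Center beats it against every remaining row (Y: 16>1).
Among the remaining strategies, none is strictly dominated by another pure strategy of the same player, so the elimination stops.
Surviving strategies — Firm A: {Y}; Firm B: {Center}.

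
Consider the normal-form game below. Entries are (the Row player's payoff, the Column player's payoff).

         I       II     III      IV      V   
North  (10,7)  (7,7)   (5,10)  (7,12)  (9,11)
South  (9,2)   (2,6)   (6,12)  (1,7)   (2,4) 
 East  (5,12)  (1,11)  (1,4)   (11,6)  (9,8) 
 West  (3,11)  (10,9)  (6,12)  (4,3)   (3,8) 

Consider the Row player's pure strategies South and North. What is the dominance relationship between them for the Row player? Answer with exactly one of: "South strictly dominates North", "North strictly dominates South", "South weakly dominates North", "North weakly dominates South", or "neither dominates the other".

Compare South to North across each opponent action: I: 9<10, II: 2<7, III: 6>5, IV: 1<7, V: 2<9.
South does better at III but worse at I, II, IV, V; neither strategy dominates the other.

neither dominates the other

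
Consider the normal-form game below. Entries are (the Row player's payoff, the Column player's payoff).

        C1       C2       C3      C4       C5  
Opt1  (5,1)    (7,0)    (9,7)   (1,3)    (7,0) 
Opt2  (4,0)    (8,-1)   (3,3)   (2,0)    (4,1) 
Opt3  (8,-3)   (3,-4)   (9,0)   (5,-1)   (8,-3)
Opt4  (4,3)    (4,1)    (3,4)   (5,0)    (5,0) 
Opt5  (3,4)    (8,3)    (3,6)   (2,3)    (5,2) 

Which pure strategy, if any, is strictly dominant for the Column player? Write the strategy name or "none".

C3

C3 vs C1: Opt1: 7>1, Opt2: 3>0, Opt3: 0>-3, Opt4: 4>3, Opt5: 6>4.
C3 vs C2: Opt1: 7>0, Opt2: 3>-1, Opt3: 0>-4, Opt4: 4>1, Opt5: 6>3.
C3 vs C4: Opt1: 7>3, Opt2: 3>0, Opt3: 0>-1, Opt4: 4>0, Opt5: 6>3.
C3 vs C5: Opt1: 7>0, Opt2: 3>1, Opt3: 0>-3, Opt4: 4>0, Opt5: 6>2.
C3 strictly beats every other strategy against every opponent action, so it is strictly dominant.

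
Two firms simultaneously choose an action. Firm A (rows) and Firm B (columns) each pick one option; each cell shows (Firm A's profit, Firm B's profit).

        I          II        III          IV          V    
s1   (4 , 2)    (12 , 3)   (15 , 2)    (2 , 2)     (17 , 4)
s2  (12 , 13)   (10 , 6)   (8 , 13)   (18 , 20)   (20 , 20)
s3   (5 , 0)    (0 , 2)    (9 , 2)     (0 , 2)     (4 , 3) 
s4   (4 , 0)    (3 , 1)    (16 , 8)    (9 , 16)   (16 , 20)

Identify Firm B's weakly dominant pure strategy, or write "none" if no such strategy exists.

V

V vs I: s1: 4>2, s2: 20>13, s3: 3>0, s4: 20>0.
V vs II: s1: 4>3, s2: 20>6, s3: 3>2, s4: 20>1.
V vs III: s1: 4>2, s2: 20>13, s3: 3>2, s4: 20>8.
V vs IV: s1: 4>2, s2: 20=20, s3: 3>2, s4: 20>16.
V is at least as good as every other strategy against every opponent action, so it is weakly dominant.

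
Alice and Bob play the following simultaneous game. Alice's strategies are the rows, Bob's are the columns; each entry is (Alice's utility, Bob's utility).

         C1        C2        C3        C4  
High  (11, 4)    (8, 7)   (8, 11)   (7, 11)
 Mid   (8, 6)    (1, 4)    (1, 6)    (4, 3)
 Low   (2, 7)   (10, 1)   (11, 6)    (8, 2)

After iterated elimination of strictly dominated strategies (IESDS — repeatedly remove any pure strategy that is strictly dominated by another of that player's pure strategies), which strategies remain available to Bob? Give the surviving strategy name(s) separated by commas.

Row Mid is eliminated: High beats it against every remaining column (C1: 11>8, C2: 8>1, C3: 8>1, C4: 7>4).
For Bob, C3 strictly dominates C2 on the remaining rows (High: 11>7, Low: 6>1); eliminate C2.
Among the remaining strategies, none is strictly dominated by another pure strategy of the same player, so the elimination stops.
Surviving strategies — Alice: {High, Low}; Bob: {C1, C3, C4}.

C1, C3, C4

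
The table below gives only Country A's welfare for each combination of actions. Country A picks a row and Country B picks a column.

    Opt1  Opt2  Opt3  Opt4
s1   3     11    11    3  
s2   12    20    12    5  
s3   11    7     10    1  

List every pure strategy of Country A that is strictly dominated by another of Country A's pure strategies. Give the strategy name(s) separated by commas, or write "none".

s1, s3

s1: dominated, since s2 does at least as well everywhere (Opt1: 12>3, Opt2: 20>11, Opt3: 12>11, Opt4: 5>3).
s2: no other strategy beats it everywhere (s1 at Opt1 (12>3); s3 at Opt1 (12>11)).
s3 is strictly dominated by s2 (Opt1: 12>11, Opt2: 20>7, Opt3: 12>10, Opt4: 5>1).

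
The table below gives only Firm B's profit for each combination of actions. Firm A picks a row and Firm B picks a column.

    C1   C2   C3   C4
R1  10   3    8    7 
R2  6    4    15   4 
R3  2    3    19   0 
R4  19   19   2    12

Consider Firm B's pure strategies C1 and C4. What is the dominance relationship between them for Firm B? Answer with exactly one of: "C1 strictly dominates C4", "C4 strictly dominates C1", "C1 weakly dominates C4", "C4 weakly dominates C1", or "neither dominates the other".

C1 strictly dominates C4

C1's payoffs vs C4's, by Firm A's action — R1: 10>7, R2: 6>4, R3: 2>0, R4: 19>12.
C1 gives a strictly higher payoff against each opponent action, so C1 strictly dominates C4.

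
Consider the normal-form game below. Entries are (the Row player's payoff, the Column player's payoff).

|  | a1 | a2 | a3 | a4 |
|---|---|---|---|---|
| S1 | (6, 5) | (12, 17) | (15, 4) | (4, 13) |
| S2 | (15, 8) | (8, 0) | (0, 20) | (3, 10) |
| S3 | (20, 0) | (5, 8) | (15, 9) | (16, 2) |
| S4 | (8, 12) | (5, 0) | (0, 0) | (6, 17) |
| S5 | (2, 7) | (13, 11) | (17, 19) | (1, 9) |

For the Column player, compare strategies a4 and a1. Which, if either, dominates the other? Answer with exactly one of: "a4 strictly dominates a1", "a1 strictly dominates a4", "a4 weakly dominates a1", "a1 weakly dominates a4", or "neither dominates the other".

a4 strictly dominates a1

Compare a4 to a1 across every action of the Row player: S1: 13>5, S2: 10>8, S3: 2>0, S4: 17>12, S5: 9>7.
Every comparison favours a4, so a4 strictly dominates a1.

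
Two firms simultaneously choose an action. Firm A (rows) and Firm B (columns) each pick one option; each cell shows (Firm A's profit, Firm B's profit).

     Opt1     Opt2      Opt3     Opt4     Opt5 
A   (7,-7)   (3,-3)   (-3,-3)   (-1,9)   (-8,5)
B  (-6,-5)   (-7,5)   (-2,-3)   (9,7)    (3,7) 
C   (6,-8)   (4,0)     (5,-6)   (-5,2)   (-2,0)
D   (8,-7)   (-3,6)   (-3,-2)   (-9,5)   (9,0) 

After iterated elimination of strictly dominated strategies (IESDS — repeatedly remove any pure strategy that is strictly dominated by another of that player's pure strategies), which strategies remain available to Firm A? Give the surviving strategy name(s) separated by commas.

For Firm B, Opt2 strictly dominates Opt1 on the remaining rows (A: -3>-7, B: 5>-5, C: 0>-8, D: 6>-7); eliminate Opt1.
Column Opt3 is eliminated: Opt4 beats it against every remaining row (A: 9>-3, B: 7>-3, C: 2>-6, D: 5>-2).
Among the remaining strategies, none is strictly dominated by another pure strategy of the same player, so the elimination stops.
Surviving strategies — Firm A: {A, B, C, D}; Firm B: {Opt2, Opt4, Opt5}.

A, B, C, D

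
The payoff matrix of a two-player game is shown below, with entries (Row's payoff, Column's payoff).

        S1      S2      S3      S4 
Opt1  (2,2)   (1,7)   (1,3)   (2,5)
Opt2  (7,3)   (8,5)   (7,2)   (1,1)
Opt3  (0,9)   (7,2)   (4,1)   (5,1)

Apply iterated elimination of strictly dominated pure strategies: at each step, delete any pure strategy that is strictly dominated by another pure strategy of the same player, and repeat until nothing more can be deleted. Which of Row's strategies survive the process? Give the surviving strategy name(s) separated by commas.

Column's strategy S3 is strictly dominated by S2 (Opt1: 7>3, Opt2: 5>2, Opt3: 2>1) and is removed.
Column S4 is eliminated: S2 beats it against every remaining row (Opt1: 7>5, Opt2: 5>1, Opt3: 2>1).
Row Opt1 is eliminated: Opt2 beats it against every remaining column (S1: 7>2, S2: 8>1).
Row's strategy Opt3 is strictly dominated by Opt2 (S1: 7>0, S2: 8>7) and is removed.
Column's strategy S1 is strictly dominated by S2 (Opt2: 5>3) and is removed.
Among the remaining strategies, none is strictly dominated by another pure strategy of the same player, so the elimination stops.
Surviving strategies — Row: {Opt2}; Column: {S2}.

Opt2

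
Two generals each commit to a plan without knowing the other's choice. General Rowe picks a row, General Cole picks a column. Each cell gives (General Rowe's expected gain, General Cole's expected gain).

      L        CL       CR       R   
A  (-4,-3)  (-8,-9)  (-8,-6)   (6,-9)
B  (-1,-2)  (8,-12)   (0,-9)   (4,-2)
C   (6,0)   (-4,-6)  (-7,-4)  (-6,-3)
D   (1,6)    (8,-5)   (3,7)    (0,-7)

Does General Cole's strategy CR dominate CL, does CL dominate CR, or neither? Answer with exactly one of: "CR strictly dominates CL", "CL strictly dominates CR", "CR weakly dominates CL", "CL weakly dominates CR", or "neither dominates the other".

CR strictly dominates CL

Compare CR to CL across every action of General Rowe: A: -6>-9, B: -9>-12, C: -4>-6, D: 7>-5.
CR gives a strictly higher payoff against every action of General Rowe, so CR strictly dominates CL.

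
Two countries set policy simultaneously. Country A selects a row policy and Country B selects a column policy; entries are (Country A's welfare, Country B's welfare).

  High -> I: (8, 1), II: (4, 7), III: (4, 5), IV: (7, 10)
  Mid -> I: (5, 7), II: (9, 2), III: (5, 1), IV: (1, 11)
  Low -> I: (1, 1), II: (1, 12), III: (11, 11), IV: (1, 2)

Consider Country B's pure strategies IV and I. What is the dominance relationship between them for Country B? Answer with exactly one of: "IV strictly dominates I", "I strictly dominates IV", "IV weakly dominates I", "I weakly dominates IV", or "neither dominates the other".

IV strictly dominates I

IV's payoffs vs I's, by Country A's action — High: 10>1, Mid: 11>7, Low: 2>1.
IV gives a strictly higher payoff against each choice by Country A, so IV strictly dominates I.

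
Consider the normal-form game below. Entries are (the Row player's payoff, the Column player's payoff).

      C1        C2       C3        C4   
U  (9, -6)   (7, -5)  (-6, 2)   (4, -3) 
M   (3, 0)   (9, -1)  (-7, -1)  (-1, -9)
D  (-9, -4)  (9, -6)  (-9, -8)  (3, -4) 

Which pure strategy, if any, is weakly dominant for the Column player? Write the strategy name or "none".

none

C1 fails to dominate C2 at U (-6<-5).
C2 fails to dominate C1 at M (-1<0).
C3 fails to dominate C1 at M (-1<0).
C4 fails to dominate C1 at M (-9<0).
No single strategy dominates all the others.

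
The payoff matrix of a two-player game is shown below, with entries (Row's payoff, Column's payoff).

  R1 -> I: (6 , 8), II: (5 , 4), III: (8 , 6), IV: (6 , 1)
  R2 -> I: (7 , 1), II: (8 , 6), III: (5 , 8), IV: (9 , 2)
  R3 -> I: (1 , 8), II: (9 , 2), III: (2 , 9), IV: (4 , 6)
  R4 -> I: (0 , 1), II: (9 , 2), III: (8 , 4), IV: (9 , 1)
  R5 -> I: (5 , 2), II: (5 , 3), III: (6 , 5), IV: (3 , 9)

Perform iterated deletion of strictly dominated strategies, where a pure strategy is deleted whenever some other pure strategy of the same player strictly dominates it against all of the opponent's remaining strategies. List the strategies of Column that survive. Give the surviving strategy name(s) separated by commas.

Column's strategy II is strictly dominated by III (R1: 6>4, R2: 8>6, R3: 9>2, R4: 4>2, R5: 5>3) and is removed.
For Row, R1 strictly dominates R3 on the remaining columns (I: 6>1, III: 8>2, IV: 6>4); eliminate R3.
For Row, R1 strictly dominates R5 on the remaining columns (I: 6>5, III: 8>6, IV: 6>3); eliminate R5.
Column's strategy IV is strictly dominated by III (R1: 6>1, R2: 8>2, R4: 4>1) and is removed.
Among the remaining strategies, none is strictly dominated by another pure strategy of the same player, so the elimination stops.
Surviving strategies — Row: {R1, R2, R4}; Column: {I, III}.

I, III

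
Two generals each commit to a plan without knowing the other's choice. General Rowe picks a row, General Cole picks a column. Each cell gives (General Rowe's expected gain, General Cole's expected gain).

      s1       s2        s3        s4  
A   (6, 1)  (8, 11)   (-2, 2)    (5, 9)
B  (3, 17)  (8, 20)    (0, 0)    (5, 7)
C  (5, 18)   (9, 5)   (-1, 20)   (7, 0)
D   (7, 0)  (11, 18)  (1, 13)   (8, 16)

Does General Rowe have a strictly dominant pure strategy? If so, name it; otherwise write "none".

D vs A: s1: 7>6, s2: 11>8, s3: 1>-2, s4: 8>5.
D vs B: s1: 7>3, s2: 11>8, s3: 1>0, s4: 8>5.
D vs C: s1: 7>5, s2: 11>9, s3: 1>-1, s4: 8>7.
D strictly beats every other strategy against every opponent action, so it is strictly dominant.

D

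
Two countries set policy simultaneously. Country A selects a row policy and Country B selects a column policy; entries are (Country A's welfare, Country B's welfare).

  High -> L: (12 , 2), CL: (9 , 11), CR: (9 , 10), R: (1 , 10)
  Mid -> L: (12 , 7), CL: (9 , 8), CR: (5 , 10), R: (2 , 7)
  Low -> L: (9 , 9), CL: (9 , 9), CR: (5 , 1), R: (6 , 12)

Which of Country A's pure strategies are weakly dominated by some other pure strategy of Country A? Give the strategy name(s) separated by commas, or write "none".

none

High is not dominated — it holds its own against Mid at CR (9>5); Low at L (12>9).
Nothing dominates Mid: High at R (2>1); Low at L (12>9).
Nothing dominates Low: High at R (6>1); Mid at R (6>2).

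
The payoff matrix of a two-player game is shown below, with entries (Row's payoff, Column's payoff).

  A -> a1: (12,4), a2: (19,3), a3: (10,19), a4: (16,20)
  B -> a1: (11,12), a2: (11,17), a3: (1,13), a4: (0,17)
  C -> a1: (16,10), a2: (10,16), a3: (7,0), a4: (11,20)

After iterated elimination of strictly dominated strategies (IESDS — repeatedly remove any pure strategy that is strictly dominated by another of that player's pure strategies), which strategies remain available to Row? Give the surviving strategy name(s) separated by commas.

A

Row's strategy B is strictly dominated by A (a1: 12>11, a2: 19>11, a3: 10>1, a4: 16>0) and is removed.
For Column, a4 strictly dominates a1 on the remaining rows (A: 20>4, C: 20>10); eliminate a1.
Row C is eliminated: A beats it against every remaining column (a2: 19>10, a3: 10>7, a4: 16>11).
Column a2 is eliminated: a3 beats it against every remaining row (A: 19>3).
Column's strategy a3 is strictly dominated by a4 (A: 20>19) and is removed.
Among the remaining strategies, none is strictly dominated by another pure strategy of the same player, so the elimination stops.
Surviving strategies — Row: {A}; Column: {a4}.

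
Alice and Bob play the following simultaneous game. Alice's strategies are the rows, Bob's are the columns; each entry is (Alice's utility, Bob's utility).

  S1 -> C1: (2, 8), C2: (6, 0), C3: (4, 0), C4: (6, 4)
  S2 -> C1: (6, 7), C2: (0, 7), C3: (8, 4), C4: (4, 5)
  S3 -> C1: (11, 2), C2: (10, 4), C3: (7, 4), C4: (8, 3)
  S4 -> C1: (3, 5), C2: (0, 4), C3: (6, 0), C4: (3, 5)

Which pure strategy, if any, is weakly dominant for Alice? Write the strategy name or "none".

none

S1 fails to dominate S2 at C1 (2<6).
S2 fails to dominate S1 at C2 (0<6).
S3 fails to dominate S2 at C3 (7<8).
S4 fails to dominate S1 at C2 (0<6).
No single strategy dominates all the others.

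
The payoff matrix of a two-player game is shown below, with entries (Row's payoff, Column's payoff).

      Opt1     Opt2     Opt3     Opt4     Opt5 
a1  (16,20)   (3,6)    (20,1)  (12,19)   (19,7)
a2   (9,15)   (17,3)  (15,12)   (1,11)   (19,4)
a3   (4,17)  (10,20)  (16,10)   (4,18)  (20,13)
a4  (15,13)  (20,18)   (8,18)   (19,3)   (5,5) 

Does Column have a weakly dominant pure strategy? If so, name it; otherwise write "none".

Opt1 fails to dominate Opt2 at a3 (17<20).
Opt2 fails to dominate Opt1 at a1 (6<20).
Opt3 fails to dominate Opt1 at a1 (1<20).
Opt4 fails to dominate Opt1 at a1 (19<20).
Opt5 fails to dominate Opt1 at a1 (7<20).
No single strategy dominates all the others.

none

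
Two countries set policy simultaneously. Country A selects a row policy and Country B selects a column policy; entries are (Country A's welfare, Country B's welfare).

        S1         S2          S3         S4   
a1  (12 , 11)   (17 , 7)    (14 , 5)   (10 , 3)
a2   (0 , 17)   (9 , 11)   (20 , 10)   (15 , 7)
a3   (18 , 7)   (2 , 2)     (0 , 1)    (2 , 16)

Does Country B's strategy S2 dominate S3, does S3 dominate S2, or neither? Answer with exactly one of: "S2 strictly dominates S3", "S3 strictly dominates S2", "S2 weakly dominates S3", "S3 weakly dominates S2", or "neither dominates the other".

S2 strictly dominates S3

Compare S2 to S3 across each opponent action: a1: 7>5, a2: 11>10, a3: 2>1.
S2 gives a strictly higher payoff against each opponent action, so S2 strictly dominates S3.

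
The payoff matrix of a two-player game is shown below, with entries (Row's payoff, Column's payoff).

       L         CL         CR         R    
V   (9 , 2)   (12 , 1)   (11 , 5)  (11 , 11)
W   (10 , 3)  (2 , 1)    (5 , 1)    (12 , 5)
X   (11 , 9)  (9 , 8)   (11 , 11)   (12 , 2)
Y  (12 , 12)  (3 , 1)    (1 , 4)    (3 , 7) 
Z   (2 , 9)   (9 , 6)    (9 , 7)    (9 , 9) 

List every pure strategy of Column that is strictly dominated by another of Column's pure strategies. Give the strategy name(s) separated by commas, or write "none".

L is not dominated — it holds its own against CL at V (2>1); CR at W (3>1); R at X (9>2).
CL is strictly dominated by L (V: 2>1, W: 3>1, X: 9>8, Y: 12>1, Z: 9>6).
Nothing dominates CR: L at V (5>2); CL at V (5>1); R at X (11>2).
R: no other strategy beats it everywhere (L at V (11>2); CL at V (11>1); CR at V (11>5)).

CL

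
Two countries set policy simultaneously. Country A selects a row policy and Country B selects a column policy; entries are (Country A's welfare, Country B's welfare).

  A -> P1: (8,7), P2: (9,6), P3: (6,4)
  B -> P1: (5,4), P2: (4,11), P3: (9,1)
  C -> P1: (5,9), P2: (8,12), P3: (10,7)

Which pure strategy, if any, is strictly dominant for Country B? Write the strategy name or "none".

P1 fails to dominate P2 at B (4<11).
P2 fails to dominate P1 at A (6<7).
P3 fails to dominate P1 at A (4<7).
No single strategy dominates all the others.

none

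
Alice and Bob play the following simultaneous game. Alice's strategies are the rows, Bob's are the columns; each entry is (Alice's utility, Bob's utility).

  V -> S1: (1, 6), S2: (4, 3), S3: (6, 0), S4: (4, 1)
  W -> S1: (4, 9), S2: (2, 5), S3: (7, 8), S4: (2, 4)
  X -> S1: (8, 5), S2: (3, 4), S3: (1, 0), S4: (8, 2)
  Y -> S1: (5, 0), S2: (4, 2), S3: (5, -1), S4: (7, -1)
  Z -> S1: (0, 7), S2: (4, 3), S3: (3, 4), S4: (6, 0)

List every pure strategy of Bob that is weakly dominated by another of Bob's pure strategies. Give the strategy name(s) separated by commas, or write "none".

S1: no other strategy beats it everywhere (S2 at V (6>3); S3 at V (6>0); S4 at V (6>1)).
Nothing dominates S2: S1 at Y (2>0); S3 at V (3>0); S4 at V (3>1).
S3: dominated, since S1 does at least as well everywhere (V: 6>0, W: 9>8, X: 5>0, Y: 0>-1, Z: 7>4).
S4: dominated, since S1 does at least as well everywhere (V: 6>1, W: 9>4, X: 5>2, Y: 0>-1, Z: 7>0).

S3, S4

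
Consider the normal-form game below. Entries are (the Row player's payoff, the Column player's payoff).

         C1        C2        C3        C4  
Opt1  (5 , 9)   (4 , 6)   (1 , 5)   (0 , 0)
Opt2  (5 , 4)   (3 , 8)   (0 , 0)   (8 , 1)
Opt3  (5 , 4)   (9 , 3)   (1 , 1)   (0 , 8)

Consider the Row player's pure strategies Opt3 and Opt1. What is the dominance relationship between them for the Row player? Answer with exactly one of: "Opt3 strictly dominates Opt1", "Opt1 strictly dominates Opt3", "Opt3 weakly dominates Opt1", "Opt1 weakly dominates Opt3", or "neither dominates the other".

Opt3's payoffs vs Opt1's, by the Column player's action — C1: 5=5, C2: 9>4, C3: 1=1, C4: 0=0.
Opt3 is at least as good everywhere and strictly better somewhere (tied only at C1, C3, C4), so Opt3 weakly but not strictly dominates Opt1.

Opt3 weakly dominates Opt1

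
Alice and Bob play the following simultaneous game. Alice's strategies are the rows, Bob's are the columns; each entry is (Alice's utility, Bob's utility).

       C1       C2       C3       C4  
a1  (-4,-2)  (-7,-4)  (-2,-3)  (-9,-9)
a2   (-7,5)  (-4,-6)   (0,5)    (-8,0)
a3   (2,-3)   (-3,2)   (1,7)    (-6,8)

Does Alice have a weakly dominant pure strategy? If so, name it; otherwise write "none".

a3 vs a1: C1: 2>-4, C2: -3>-7, C3: 1>-2, C4: -6>-9.
a3 vs a2: C1: 2>-7, C2: -3>-4, C3: 1>0, C4: -6>-8.
a3 is at least as good as every other strategy against every opponent action, so it is weakly dominant.

a3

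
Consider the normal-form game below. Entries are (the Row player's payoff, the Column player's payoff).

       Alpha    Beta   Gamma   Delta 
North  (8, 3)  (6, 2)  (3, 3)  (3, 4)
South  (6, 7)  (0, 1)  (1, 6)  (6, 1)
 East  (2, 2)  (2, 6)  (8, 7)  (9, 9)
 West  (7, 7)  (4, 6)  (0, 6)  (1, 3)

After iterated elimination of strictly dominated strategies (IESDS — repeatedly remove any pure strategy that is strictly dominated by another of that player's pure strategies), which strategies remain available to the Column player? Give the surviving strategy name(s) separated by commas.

Row West is eliminated: North beats it against every remaining column (Alpha: 8>7, Beta: 6>4, Gamma: 3>0, Delta: 3>1).
The Column player's strategy Beta is strictly dominated by Gamma (North: 3>2, South: 6>1, East: 7>6) and is removed.
Among the remaining strategies, none is strictly dominated by another pure strategy of the same player, so the elimination stops.
Surviving strategies — the Row player: {North, South, East}; the Column player: {Alpha, Gamma, Delta}.

Alpha, Gamma, Delta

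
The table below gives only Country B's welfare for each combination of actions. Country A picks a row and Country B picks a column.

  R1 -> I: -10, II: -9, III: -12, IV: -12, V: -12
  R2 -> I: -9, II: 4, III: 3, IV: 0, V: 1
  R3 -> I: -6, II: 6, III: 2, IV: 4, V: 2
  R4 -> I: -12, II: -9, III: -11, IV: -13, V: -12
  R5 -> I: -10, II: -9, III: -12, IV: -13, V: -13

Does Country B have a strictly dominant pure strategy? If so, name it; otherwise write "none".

II vs I: R1: -9>-10, R2: 4>-9, R3: 6>-6, R4: -9>-12, R5: -9>-10.
II vs III: R1: -9>-12, R2: 4>3, R3: 6>2, R4: -9>-11, R5: -9>-12.
II vs IV: R1: -9>-12, R2: 4>0, R3: 6>4, R4: -9>-13, R5: -9>-13.
II vs V: R1: -9>-12, R2: 4>1, R3: 6>2, R4: -9>-12, R5: -9>-13.
II strictly beats every other strategy against every opponent action, so it is strictly dominant.

II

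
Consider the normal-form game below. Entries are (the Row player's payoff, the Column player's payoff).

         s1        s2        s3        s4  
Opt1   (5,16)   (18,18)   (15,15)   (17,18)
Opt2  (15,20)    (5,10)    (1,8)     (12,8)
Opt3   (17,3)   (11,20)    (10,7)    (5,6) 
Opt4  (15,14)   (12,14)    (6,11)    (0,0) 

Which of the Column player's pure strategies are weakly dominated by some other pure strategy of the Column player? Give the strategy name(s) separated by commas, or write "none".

s1 is not dominated — it holds its own against s2 at Opt2 (20>10); s3 at Opt1 (16>15); s4 at Opt2 (20>8).
Nothing dominates s2: s1 at Opt1 (18>16); s3 at Opt1 (18>15); s4 at Opt2 (10>8).
s2 weakly dominates s3 — Opt1: 18>15, Opt2: 10>8, Opt3: 20>7, Opt4: 14>11.
s2 weakly dominates s4 — Opt1: 18=18, Opt2: 10>8, Opt3: 20>6, Opt4: 14>0.

s3, s4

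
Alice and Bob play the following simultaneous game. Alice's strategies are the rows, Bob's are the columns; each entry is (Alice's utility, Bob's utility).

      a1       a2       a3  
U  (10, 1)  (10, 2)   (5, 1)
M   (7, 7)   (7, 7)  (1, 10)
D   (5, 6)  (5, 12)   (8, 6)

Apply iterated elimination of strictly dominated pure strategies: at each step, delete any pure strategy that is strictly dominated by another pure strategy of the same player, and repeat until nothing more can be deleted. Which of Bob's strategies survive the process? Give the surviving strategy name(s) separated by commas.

a2

For Alice, U strictly dominates M on the remaining columns (a1: 10>7, a2: 10>7, a3: 5>1); eliminate M.
Column a1 is eliminated: a2 beats it against every remaining row (U: 2>1, D: 12>6).
For Bob, a2 strictly dominates a3 on the remaining rows (U: 2>1, D: 12>6); eliminate a3.
Alice's strategy D is strictly dominated by U (a2: 10>5) and is removed.
Among the remaining strategies, none is strictly dominated by another pure strategy of the same player, so the elimination stops.
Surviving strategies — Alice: {U}; Bob: {a2}.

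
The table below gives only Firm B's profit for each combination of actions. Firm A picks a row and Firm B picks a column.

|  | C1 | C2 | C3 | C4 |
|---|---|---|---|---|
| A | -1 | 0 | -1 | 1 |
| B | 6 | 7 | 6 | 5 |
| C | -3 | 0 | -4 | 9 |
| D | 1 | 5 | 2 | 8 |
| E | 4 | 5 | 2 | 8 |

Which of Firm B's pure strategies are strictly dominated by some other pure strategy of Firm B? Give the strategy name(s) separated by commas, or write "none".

C1: dominated, since C2 does at least as well everywhere (A: 0>-1, B: 7>6, C: 0>-3, D: 5>1, E: 5>4).
C2 is not dominated — it holds its own against C1 at A (0>-1); C3 at A (0>-1); C4 at B (7>5).
C2 strictly dominates C3 — A: 0>-1, B: 7>6, C: 0>-4, D: 5>2, E: 5>2.
Nothing dominates C4: C1 at A (1>-1); C2 at A (1>0); C3 at A (1>-1).

C1, C3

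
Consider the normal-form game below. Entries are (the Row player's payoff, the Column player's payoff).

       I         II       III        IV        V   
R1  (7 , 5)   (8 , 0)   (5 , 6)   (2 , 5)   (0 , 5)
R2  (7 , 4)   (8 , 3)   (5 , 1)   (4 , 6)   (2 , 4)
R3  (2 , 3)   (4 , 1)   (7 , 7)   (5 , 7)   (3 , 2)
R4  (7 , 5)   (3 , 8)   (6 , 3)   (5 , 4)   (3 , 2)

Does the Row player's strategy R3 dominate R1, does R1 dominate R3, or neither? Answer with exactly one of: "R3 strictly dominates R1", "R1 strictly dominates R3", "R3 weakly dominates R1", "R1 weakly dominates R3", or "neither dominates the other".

neither dominates the other

R3's payoffs vs R1's, by the Column player's action — I: 2<7, II: 4<8, III: 7>5, IV: 5>2, V: 3>0.
R3 does better at III, IV, V but worse at I, II; neither strategy dominates the other.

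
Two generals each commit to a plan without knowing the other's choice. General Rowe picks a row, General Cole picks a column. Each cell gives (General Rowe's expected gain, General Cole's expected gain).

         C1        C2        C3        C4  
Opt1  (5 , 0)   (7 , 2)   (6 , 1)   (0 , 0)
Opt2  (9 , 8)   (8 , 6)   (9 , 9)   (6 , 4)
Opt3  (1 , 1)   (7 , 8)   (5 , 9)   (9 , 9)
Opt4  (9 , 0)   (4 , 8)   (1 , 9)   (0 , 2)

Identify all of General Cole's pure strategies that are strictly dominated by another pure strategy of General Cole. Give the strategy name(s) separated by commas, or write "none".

C1

C1 is strictly dominated by C3 (Opt1: 1>0, Opt2: 9>8, Opt3: 9>1, Opt4: 9>0).
C2 is not dominated — it holds its own against C1 at Opt1 (2>0); C3 at Opt1 (2>1); C4 at Opt1 (2>0).
C3: no other strategy beats it everywhere (C1 at Opt1 (1>0); C2 at Opt2 (9>6); C4 at Opt1 (1>0)).
C4 is not dominated — it holds its own against C1 at Opt1 (0=0); C2 at Opt3 (9>8); C3 at Opt3 (9=9).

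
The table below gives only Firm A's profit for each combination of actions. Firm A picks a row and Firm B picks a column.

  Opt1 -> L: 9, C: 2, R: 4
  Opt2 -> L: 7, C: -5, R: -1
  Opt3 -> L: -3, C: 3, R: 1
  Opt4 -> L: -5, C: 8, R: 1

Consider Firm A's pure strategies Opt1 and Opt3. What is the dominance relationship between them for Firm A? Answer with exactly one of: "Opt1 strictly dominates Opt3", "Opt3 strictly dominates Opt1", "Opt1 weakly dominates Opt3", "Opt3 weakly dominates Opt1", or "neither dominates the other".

neither dominates the other

Compare Opt1 to Opt3 across each choice by Firm B: L: 9>-3, C: 2<3, R: 4>1.
Opt1 does better at L, R but worse at C; neither strategy dominates the other.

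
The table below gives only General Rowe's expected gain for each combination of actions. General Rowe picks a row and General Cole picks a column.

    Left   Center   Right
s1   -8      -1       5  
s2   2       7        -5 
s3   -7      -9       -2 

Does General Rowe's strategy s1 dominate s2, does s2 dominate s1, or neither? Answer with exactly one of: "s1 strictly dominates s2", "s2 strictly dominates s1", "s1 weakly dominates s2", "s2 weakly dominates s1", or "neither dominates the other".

neither dominates the other

Compare s1 to s2 across each opponent action: Left: -8<2, Center: -1<7, Right: 5>-5.
s1 does better at Right but worse at Left, Center; neither strategy dominates the other.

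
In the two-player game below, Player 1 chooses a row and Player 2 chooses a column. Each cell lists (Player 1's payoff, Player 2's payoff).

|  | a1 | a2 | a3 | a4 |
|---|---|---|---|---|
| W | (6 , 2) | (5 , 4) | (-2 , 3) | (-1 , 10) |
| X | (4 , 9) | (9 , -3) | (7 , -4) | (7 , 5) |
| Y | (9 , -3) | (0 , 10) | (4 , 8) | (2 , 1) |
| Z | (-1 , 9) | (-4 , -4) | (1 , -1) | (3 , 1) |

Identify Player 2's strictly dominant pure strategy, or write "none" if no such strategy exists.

none

a1 fails to dominate a2 at W (2<4).
a2 fails to dominate a1 at X (-3<9).
a3 fails to dominate a1 at X (-4<9).
a4 fails to dominate a1 at X (5<9).
No single strategy dominates all the others.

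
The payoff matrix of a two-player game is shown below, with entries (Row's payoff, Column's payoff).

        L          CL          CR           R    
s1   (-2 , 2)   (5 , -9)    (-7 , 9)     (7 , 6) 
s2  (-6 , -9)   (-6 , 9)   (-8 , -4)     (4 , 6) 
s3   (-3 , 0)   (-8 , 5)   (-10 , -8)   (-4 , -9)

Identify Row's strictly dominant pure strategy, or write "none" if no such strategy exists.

s1

s1 vs s2: L: -2>-6, CL: 5>-6, CR: -7>-8, R: 7>4.
s1 vs s3: L: -2>-3, CL: 5>-8, CR: -7>-10, R: 7>-4.
s1 strictly beats every other strategy against every opponent action, so it is strictly dominant.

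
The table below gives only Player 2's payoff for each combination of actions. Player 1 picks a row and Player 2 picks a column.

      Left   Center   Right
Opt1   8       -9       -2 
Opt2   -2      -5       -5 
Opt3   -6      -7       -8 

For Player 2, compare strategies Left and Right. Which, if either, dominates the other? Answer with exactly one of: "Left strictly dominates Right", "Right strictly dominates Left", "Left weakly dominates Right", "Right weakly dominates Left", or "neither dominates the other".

Left's payoffs vs Right's, by Player 1's action — Opt1: 8>-2, Opt2: -2>-5, Opt3: -6>-8.
Left gives a strictly higher payoff against each opponent action, so Left strictly dominates Right.

Left strictly dominates Right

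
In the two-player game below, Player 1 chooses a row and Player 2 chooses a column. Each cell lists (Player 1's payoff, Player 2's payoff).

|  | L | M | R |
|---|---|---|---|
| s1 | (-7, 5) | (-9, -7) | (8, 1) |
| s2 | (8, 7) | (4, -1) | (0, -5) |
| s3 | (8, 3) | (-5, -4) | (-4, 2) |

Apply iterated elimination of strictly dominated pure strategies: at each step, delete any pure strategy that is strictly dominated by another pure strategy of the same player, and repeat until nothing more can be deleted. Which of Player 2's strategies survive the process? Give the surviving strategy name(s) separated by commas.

For Player 2, L strictly dominates M on the remaining rows (s1: 5>-7, s2: 7>-1, s3: 3>-4); eliminate M.
For Player 2, L strictly dominates R on the remaining rows (s1: 5>1, s2: 7>-5, s3: 3>2); eliminate R.
Row s1 is eliminated: s2 beats it against every remaining column (L: 8>-7).
Among the remaining strategies, none is strictly dominated by another pure strategy of the same player, so the elimination stops.
Surviving strategies — Player 1: {s2, s3}; Player 2: {L}.

L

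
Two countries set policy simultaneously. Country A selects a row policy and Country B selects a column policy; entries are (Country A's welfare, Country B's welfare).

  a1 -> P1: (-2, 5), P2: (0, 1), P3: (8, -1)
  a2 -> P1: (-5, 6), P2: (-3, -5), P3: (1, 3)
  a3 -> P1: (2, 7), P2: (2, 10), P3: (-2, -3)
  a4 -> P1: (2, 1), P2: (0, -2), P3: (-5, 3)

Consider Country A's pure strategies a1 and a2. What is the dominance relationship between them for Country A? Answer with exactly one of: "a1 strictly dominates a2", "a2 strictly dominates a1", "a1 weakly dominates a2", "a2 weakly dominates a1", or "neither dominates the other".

a1 strictly dominates a2

a1's payoffs vs a2's, by Country B's action — P1: -2>-5, P2: 0>-3, P3: 8>1.
a1 gives a strictly higher payoff against each choice by Country B, so a1 strictly dominates a2.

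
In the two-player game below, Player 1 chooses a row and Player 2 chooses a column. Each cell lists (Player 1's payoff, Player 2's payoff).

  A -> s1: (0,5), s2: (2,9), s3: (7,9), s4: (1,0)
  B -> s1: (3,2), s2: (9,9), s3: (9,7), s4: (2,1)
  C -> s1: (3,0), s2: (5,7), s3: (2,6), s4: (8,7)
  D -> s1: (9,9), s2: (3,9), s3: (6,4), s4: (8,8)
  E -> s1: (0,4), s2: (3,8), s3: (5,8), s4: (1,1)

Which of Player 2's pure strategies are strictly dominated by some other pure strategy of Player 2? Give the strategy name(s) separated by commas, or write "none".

s1: no other strategy beats it everywhere (s2 at D (9=9); s3 at D (9>4); s4 at A (5>0)).
s2: no other strategy beats it everywhere (s1 at A (9>5); s3 at A (9=9); s4 at A (9>0)).
s3: no other strategy beats it everywhere (s1 at A (9>5); s2 at A (9=9); s4 at A (9>0)).
Nothing dominates s4: s1 at C (7>0); s2 at C (7=7); s3 at C (7>6).

none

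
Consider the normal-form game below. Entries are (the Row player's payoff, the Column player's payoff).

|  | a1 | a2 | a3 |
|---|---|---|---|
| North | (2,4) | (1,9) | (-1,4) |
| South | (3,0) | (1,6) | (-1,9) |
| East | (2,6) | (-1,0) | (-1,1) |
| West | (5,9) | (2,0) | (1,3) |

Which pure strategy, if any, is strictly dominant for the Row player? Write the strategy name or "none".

West

West vs North: a1: 5>2, a2: 2>1, a3: 1>-1.
West vs South: a1: 5>3, a2: 2>1, a3: 1>-1.
West vs East: a1: 5>2, a2: 2>-1, a3: 1>-1.
West strictly beats every other strategy against every opponent action, so it is strictly dominant.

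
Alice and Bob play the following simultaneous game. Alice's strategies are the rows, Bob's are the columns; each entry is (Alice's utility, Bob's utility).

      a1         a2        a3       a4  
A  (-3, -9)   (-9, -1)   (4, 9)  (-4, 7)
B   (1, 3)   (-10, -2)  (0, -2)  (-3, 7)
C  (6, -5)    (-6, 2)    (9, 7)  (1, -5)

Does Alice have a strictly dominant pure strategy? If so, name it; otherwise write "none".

C

C vs A: a1: 6>-3, a2: -6>-9, a3: 9>4, a4: 1>-4.
C vs B: a1: 6>1, a2: -6>-10, a3: 9>0, a4: 1>-3.
C strictly beats every other strategy against every opponent action, so it is strictly dominant.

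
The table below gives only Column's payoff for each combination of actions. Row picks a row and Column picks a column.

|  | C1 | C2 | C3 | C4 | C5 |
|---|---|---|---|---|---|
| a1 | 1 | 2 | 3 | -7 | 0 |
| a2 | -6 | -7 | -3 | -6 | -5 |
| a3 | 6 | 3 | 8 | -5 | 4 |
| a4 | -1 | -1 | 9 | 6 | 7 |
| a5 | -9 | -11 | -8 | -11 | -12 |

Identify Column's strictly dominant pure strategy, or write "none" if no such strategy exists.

C3 vs C1: a1: 3>1, a2: -3>-6, a3: 8>6, a4: 9>-1, a5: -8>-9.
C3 vs C2: a1: 3>2, a2: -3>-7, a3: 8>3, a4: 9>-1, a5: -8>-11.
C3 vs C4: a1: 3>-7, a2: -3>-6, a3: 8>-5, a4: 9>6, a5: -8>-11.
C3 vs C5: a1: 3>0, a2: -3>-5, a3: 8>4, a4: 9>7, a5: -8>-12.
C3 strictly beats every other strategy against every opponent action, so it is strictly dominant.

C3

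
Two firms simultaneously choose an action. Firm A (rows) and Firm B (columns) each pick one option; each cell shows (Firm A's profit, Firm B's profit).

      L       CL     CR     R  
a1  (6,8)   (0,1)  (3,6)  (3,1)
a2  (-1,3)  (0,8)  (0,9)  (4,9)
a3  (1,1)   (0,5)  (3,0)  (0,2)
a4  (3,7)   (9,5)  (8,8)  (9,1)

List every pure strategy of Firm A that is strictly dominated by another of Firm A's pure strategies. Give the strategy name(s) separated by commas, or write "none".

a1: no other strategy beats it everywhere (a2 at L (6>-1); a3 at L (6>1); a4 at L (6>3)).
a2: dominated, since a4 does at least as well everywhere (L: 3>-1, CL: 9>0, CR: 8>0, R: 9>4).
a4 strictly dominates a3 — L: 3>1, CL: 9>0, CR: 8>3, R: 9>0.
Nothing dominates a4: a1 at CL (9>0); a2 at L (3>-1); a3 at L (3>1).

a2, a3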